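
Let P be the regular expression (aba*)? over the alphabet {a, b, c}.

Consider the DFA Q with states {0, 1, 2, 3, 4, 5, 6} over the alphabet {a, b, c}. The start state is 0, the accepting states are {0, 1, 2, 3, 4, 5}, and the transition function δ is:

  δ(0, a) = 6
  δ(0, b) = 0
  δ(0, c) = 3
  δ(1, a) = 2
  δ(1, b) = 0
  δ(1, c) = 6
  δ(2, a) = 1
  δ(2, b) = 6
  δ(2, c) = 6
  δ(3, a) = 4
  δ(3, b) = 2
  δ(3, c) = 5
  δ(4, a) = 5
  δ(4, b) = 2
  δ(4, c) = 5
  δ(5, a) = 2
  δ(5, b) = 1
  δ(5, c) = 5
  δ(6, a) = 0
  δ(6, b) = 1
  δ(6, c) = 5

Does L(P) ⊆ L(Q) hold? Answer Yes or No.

Converting the expression P to a DFA (subset construction, then merging equivalent states) gives the minimal DFA with states {p0, p1, p2, p3}, start state p0, accepting states {p0, p3} and transitions p0: a→p1, b→p2, c→p2; p1: a→p2, b→p3, c→p2; p2: a→p2, b→p2, c→p2; p3: a→p3, b→p2, c→p2.
Exploring the product automaton P × Q from the start pair (p0, 0), following both machines on each input symbol, reaches 11 state pairs: (p0, 0), (p1, 6), (p2, 0), (p2, 3), (p3, 1), (p2, 5), (p2, 6), (p2, 4), (p2, 2), (p3, 2), (p2, 1).
P accepts in {p0, p3} and Q accepts in {0, 1, 2, 3, 4, 5}. The reachable pairs whose P-component is accepting are (p0, 0), (p3, 1), (p3, 2); in each of them the Q-component is accepting too, so the product for L(P) \ L(Q) (P-component accepting, Q-component rejecting) has no reachable accepting pair and the difference is empty.
Hence every string in L(P) is also in L(Q).

Yes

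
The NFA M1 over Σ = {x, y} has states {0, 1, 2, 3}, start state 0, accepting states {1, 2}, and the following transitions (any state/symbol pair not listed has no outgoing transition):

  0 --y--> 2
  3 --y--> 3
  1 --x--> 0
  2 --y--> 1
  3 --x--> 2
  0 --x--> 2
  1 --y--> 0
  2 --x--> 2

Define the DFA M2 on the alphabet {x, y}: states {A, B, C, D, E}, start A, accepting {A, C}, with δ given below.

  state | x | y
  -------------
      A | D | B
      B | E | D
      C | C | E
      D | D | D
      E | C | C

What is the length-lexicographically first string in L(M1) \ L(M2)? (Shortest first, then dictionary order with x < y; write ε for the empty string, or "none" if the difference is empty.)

The string x is accepted by M1 but not by M2.
No shorter string lies in the difference, and x is the lexicographically first length-1 string in L(M1) \ L(M2).

x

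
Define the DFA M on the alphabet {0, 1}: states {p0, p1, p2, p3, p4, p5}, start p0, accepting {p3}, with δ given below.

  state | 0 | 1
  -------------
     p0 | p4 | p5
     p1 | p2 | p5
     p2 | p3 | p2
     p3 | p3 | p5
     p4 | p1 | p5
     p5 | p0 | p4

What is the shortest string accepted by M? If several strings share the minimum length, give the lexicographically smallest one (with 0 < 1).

0000

A breadth-first search from p0 reaches an accepting state first via the path p0 → p4 → p1 → p2 → p3 on input 0000.
No string of length < 4 is accepted (BFS exhausts all shorter strings without reaching an accepting state), and 0000 is the lexicographically least accepting string of length 4.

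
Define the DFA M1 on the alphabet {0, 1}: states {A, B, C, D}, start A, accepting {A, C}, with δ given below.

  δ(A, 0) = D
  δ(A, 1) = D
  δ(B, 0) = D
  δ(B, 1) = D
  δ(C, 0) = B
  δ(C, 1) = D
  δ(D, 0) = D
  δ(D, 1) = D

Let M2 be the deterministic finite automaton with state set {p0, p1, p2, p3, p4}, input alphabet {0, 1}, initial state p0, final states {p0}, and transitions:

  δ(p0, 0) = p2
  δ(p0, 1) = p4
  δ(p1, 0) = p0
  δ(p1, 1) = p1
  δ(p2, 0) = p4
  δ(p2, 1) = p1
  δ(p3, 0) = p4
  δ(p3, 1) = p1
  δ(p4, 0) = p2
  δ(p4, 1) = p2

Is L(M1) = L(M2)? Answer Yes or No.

No

The string 010 is accepted by M2 but rejected by M1.
So L(M1) ≠ L(M2).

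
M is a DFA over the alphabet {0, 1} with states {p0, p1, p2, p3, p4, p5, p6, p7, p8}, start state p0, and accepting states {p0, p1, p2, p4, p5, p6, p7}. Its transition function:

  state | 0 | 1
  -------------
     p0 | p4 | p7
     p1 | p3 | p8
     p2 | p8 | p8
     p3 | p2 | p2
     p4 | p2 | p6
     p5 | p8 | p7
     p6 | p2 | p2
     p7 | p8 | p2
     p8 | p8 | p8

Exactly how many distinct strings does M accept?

The useful subgraph on states {p0, p2, p4, p6, p7} is acyclic, so L(M) is finite; the longest accepting path visits 4 useful states, giving maximum string length 3.
Counting accepting paths from p0 by length: 1 of length 0, 2 of length 1, 3 of length 2, 2 of length 3. Total 8.

8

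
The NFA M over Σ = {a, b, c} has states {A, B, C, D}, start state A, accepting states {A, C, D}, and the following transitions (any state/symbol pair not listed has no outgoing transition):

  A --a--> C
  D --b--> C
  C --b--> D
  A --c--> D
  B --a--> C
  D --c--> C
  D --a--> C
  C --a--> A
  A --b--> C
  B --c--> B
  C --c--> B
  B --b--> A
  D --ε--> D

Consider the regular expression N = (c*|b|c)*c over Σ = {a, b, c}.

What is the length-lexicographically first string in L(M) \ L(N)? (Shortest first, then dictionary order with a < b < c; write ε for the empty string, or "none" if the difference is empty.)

ε

The empty string ε is accepted by M but not by N.
Since ε is the unique shortest string, it is the required witness.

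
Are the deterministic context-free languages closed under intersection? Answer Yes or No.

DCFLs are closed under complement (normalise the DPDA to read all of its input, then flip the verdict). If they were also closed under intersection, De Morgan would make them closed under union; but {aⁿbⁿ : n≥0} and {aⁿb²ⁿ : n≥0} are DCFLs (push the a's; pop one per b, respectively one per two b's) whose union no deterministic PDA accepts: a DPDA for it would have a single run on aⁿb²ⁿ, accepting after the prefix aⁿbⁿ and accepting again after n more b's; an ordinary PDA that simulates it on a's and b's and, at any moment when it is accepting, may switch to reading only a fresh letter c while feeding each c to the simulation as a b, would accept aⁱbʲcᵏ (k≥1) exactly when both aⁱbʲ and aⁱbʲ⁺ᵏ are in the language, i.e. its language intersected with the regular set a*b*c⁺ would be exactly {aⁿbⁿcⁿ : n≥1} — impossible, since context-free languages are closed under intersection with regular sets and {aⁿbⁿcⁿ} is not context-free.

No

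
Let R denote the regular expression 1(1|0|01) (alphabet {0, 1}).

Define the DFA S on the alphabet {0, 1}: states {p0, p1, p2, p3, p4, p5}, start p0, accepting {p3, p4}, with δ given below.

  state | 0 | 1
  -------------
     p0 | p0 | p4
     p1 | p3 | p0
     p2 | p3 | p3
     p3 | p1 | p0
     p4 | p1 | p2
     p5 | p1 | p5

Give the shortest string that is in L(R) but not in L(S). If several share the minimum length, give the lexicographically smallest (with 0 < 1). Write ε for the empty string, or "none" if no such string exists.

The string 10 is accepted by R but not by S.
No shorter string lies in the difference, and 10 is the lexicographically first length-2 string in L(R) \ L(S).

10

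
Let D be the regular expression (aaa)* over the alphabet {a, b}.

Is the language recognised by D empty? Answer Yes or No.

No

The empty string ε matches the expression, so it belongs to L(D).
Since L(D) contains at least one string, it is not empty.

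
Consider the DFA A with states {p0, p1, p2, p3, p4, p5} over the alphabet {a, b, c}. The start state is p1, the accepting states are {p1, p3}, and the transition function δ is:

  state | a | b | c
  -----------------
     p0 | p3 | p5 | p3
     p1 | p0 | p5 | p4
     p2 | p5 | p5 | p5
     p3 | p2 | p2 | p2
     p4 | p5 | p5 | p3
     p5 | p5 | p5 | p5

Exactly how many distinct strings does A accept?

4

The useful subgraph on states {p0, p1, p3, p4} is acyclic, so L(A) is finite; the longest accepting path visits 3 useful states, giving maximum string length 2.
Counting accepting paths from p1 by length: 1 of length 0, 3 of length 2. Total 4.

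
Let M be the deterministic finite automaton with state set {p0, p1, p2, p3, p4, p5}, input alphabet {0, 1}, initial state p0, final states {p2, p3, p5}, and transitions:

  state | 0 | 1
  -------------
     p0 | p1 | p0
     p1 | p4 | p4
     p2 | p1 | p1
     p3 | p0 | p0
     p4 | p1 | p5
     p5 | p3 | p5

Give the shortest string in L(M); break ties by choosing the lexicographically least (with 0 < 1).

A breadth-first search from p0 reaches an accepting state first via the path p0 → p1 → p4 → p5 on input 001.
No string of length < 3 is accepted (BFS exhausts all shorter strings without reaching an accepting state), and 001 is the lexicographically least accepting string of length 3.

001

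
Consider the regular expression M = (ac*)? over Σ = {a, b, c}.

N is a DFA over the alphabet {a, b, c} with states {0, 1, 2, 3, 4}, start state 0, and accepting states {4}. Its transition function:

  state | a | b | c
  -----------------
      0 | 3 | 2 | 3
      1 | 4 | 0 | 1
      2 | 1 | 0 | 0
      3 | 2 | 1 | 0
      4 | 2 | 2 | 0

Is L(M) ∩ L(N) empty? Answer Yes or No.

Converting the expression M to a DFA (subset construction, then merging equivalent states) gives the minimal DFA with states {m0, m1, m2}, start state m0, accepting states {m0, m1} and transitions m0: a→m1, b→m2, c→m2; m1: a→m2, b→m2, c→m1; m2: a→m2, b→m2, c→m2.
Exploring the product automaton M × N from the start pair (m0, 0), following both machines on each input symbol, reaches 8 state pairs: (m0, 0), (m1, 3), (m2, 2), (m2, 3), (m2, 1), (m1, 0), (m2, 0), (m2, 4).
M accepts in {m0, m1} and N accepts in {4}; no reachable pair has both components accepting, so no string drives both machines to acceptance simultaneously and L(M) ∩ L(N) = ∅.
So no string is accepted by both, and the intersection is empty.

Yes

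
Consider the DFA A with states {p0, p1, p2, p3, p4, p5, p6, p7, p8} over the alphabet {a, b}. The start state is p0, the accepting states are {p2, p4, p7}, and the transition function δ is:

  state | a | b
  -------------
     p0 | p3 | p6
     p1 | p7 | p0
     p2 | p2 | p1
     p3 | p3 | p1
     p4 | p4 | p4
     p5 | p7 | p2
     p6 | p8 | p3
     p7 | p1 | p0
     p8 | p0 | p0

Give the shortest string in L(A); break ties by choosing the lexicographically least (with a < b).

A breadth-first search from p0 reaches an accepting state first via the path p0 → p3 → p1 → p7 on input aba.
No string of length < 3 is accepted (BFS exhausts all shorter strings without reaching an accepting state), and aba is the lexicographically least accepting string of length 3.

aba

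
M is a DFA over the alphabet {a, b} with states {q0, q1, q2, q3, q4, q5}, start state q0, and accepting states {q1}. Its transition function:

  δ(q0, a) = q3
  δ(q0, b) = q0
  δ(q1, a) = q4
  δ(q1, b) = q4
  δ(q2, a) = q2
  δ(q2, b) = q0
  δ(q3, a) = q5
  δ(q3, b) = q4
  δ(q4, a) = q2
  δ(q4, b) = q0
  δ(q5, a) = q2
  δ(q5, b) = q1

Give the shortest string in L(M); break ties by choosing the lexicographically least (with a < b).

A breadth-first search from q0 reaches an accepting state first via the path q0 → q3 → q5 → q1 on input aab.
No string of length < 3 is accepted (BFS exhausts all shorter strings without reaching an accepting state), and aab is the lexicographically least accepting string of length 3.

aab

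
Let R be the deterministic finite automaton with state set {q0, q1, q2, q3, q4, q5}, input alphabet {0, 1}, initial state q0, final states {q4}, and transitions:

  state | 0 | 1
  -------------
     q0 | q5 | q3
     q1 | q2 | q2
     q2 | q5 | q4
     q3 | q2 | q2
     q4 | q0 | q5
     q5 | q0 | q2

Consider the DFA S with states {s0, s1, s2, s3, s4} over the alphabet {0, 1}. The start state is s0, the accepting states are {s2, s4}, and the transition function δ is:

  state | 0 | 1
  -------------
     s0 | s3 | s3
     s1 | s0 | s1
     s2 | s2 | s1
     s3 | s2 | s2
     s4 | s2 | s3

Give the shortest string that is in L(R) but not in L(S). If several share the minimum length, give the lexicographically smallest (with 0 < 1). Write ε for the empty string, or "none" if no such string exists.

The string 011 is accepted by R but not by S.
No shorter string lies in the difference, and 011 is the lexicographically first length-3 string in L(R) \ L(S).

011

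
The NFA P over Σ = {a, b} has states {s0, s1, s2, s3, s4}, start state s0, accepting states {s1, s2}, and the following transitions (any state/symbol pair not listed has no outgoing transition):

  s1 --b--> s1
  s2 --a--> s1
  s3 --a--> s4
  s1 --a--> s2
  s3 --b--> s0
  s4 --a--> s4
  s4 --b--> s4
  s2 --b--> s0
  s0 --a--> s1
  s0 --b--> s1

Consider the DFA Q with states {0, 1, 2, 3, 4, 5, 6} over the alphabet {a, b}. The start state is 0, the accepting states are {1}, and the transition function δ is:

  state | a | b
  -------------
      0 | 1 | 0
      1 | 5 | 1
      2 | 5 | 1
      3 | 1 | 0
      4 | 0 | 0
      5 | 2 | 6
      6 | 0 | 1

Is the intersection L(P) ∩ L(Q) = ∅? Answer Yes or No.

No

The string a is accepted by both P and Q.
Hence L(P) ∩ L(Q) ≠ ∅.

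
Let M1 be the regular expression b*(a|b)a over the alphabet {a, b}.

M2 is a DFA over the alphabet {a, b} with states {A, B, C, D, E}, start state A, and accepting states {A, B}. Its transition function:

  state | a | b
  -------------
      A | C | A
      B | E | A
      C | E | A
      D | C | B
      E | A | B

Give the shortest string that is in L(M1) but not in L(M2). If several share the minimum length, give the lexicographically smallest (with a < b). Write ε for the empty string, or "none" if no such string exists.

The string aa is accepted by M1 but not by M2.
No shorter string lies in the difference, and aa is the lexicographically first length-2 string in L(M1) \ L(M2).

aa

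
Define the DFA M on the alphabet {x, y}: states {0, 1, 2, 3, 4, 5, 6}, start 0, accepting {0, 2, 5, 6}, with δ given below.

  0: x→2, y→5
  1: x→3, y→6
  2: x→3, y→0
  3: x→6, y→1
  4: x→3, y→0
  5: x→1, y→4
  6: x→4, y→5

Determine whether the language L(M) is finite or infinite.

infinite

State 0 is reachable from the start and can reach an accepting state, and it lies on the cycle 0 → 2 → 0.
Traversing that cycle any number of times yields accepted strings of unbounded length, so the language is infinite.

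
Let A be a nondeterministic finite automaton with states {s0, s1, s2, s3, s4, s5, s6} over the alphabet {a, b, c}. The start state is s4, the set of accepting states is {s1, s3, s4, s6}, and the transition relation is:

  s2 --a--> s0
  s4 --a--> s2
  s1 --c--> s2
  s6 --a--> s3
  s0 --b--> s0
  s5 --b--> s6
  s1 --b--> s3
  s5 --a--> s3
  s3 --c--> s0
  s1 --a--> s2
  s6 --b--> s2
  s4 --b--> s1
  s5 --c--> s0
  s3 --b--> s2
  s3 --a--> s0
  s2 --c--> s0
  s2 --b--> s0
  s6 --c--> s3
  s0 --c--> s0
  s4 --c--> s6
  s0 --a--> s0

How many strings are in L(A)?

6

The useful subgraph on states {s1, s3, s4, s6} is acyclic, so L(A) is finite; the longest accepting path visits 3 useful states, giving maximum string length 2.
Counting accepting paths from s4 by length: 1 of length 0, 2 of length 1, 3 of length 2. Total 6.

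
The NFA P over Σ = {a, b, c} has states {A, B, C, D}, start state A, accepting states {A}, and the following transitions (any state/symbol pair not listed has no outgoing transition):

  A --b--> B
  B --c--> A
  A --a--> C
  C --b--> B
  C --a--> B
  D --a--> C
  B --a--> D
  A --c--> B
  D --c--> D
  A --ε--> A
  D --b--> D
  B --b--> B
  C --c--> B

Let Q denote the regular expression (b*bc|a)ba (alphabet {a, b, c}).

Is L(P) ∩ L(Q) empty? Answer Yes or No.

Converting the expression Q to a DFA (subset construction, then merging equivalent states) gives the minimal DFA with states {q0, q1, q2, q3, q4, q5}, start state q0, accepting states {q5} and transitions q0: a→q1, b→q2, c→q3; q1: a→q3, b→q4, c→q3; q2: a→q3, b→q2, c→q1; q3: a→q3, b→q3, c→q3; q4: a→q5, b→q3, c→q3; q5: a→q3, b→q3, c→q3.
Exploring the product automaton P × Q from the start pair (A, q0), following both machines on each input symbol, reaches 10 state pairs: (A, q0), (C, q1), (B, q2), (B, q3), (B, q4), (D, q3), (A, q1), (A, q3), (D, q5), (C, q3).
P accepts in {A} and Q accepts in {q5}; no reachable pair has both components accepting, so no string drives both machines to acceptance simultaneously and L(P) ∩ L(Q) = ∅.
So no string is accepted by both, and the intersection is empty.

Yes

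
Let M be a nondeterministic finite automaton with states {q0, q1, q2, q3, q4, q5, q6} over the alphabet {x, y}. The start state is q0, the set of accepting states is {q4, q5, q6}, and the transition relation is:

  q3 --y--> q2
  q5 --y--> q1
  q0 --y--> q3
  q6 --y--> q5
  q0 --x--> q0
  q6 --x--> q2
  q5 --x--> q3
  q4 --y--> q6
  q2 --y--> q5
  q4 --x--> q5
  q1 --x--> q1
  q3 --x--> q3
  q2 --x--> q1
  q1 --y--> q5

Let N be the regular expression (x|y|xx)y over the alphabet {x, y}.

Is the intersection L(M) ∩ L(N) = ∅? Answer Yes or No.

Yes

Converting the expression N to a DFA (subset construction, then merging equivalent states) gives the minimal DFA with states {n0, n1, n2, n3, n4}, start state n0, accepting states {n3} and transitions n0: x→n1, y→n2; n1: x→n2, y→n3; n2: x→n4, y→n3; n3: x→n4, y→n4; n4: x→n4, y→n4.
Exploring the product automaton M × N from the start pair (q0, n0), following both machines on each input symbol, reaches 11 state pairs: (q0, n0), (q0, n1), (q3, n2), (q0, n2), (q3, n3), (q3, n4), (q2, n3), (q0, n4), (q2, n4), (q1, n4), (q5, n4).
M accepts in {q4, q5, q6} and N accepts in {n3}; no reachable pair has both components accepting, so no string drives both machines to acceptance simultaneously and L(M) ∩ L(N) = ∅.
So no string is accepted by both, and the intersection is empty.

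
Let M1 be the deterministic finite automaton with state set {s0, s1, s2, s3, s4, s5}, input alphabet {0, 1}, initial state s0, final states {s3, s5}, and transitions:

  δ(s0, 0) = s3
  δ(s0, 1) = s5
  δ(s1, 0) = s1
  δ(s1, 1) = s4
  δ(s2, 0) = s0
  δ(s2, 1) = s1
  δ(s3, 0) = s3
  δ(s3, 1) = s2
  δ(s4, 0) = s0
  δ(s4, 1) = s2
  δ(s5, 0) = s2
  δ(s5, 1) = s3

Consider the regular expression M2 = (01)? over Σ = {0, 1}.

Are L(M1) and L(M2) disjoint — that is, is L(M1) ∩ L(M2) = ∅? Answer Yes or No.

Yes

Converting the expression M2 to a DFA (subset construction, then merging equivalent states) gives the minimal DFA with states {r0, r1, r2, r3}, start state r0, accepting states {r0, r3} and transitions r0: 0→r1, 1→r2; r1: 0→r2, 1→r3; r2: 0→r2, 1→r2; r3: 0→r2, 1→r2.
Exploring the product automaton M1 × M2 from the start pair (s0, r0), following both machines on each input symbol, reaches 9 state pairs: (s0, r0), (s3, r1), (s5, r2), (s3, r2), (s2, r3), (s2, r2), (s0, r2), (s1, r2), (s4, r2).
M1 accepts in {s3, s5} and M2 accepts in {r0, r3}; no reachable pair has both components accepting, so no string drives both machines to acceptance simultaneously and L(M1) ∩ L(M2) = ∅.
So no string is accepted by both, and the intersection is empty.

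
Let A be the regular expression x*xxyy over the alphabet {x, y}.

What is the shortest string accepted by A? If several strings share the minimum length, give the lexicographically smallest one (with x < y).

xxyy

By inspection of the expression, no string of length less than 4 matches, and xxyy is the lexicographically first match of length 4.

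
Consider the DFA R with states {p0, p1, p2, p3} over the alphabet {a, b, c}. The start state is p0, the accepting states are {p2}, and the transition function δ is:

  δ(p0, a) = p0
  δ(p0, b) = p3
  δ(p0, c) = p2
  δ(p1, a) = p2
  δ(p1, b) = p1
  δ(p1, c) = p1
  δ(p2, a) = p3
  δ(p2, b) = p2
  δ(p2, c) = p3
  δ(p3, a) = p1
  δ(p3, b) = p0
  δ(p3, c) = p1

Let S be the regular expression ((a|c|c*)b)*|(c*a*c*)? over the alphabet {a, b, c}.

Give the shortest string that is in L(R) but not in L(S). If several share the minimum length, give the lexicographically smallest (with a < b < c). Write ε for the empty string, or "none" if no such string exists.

The string acb is accepted by R but not by S.
No shorter string lies in the difference, and acb is the lexicographically first length-3 string in L(R) \ L(S).

acb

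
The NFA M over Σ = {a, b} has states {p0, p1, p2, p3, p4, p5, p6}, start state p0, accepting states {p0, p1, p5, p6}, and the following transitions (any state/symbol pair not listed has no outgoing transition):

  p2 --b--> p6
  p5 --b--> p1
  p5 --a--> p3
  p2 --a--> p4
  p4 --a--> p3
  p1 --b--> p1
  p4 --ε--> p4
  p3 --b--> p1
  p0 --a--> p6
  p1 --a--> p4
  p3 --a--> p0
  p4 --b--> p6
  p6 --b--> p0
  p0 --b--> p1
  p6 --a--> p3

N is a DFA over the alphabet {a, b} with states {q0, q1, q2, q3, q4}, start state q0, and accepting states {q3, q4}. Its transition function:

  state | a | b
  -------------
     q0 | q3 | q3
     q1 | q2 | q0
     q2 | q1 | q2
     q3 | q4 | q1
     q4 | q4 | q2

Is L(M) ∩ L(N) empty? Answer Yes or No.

The string a is accepted by both M and N.
Hence L(M) ∩ L(N) ≠ ∅.

No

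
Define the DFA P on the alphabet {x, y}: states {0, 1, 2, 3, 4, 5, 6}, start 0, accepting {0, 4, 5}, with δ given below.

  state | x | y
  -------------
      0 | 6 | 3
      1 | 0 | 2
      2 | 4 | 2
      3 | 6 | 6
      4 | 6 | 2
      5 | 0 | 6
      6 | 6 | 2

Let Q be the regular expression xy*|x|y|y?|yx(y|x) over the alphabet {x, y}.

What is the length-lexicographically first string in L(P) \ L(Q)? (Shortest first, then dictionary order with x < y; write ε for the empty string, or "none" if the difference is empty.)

The string xyx is accepted by P but not by Q.
No shorter string lies in the difference, and xyx is the lexicographically first length-3 string in L(P) \ L(Q).

xyx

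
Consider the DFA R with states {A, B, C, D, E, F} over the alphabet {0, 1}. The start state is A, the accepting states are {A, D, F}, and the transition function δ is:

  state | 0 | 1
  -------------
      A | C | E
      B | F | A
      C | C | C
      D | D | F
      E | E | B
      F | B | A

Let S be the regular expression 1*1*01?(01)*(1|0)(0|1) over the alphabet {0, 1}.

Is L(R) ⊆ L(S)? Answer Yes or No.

The empty string ε is in L(R) but not in L(S).
So L(R) ⊄ L(S).

No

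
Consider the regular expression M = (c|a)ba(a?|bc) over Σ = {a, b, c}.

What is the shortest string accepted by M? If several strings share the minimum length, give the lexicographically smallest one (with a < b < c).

By inspection of the expression, no string of length less than 3 matches, and aba is the lexicographically first match of length 3.

aba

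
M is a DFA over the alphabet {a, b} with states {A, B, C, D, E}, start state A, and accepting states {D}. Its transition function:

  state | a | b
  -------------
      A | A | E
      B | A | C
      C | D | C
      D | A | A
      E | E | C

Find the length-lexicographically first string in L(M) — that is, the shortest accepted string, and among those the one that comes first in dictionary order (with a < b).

bba

A breadth-first search from A reaches an accepting state first via the path A → E → C → D on input bba.
No string of length < 3 is accepted (BFS exhausts all shorter strings without reaching an accepting state), and bba is the lexicographically least accepting string of length 3.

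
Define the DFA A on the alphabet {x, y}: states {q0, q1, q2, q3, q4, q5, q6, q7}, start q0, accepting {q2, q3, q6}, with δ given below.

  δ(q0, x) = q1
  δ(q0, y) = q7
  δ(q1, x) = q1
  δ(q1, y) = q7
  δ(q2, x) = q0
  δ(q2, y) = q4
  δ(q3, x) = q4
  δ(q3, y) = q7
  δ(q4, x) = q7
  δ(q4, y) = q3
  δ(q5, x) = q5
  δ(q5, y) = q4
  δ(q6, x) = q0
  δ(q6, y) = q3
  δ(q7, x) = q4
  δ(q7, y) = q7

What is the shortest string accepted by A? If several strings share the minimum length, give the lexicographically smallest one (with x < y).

yxy

A breadth-first search from q0 reaches an accepting state first via the path q0 → q7 → q4 → q3 on input yxy.
No string of length < 3 is accepted (BFS exhausts all shorter strings without reaching an accepting state), and yxy is the lexicographically least accepting string of length 3.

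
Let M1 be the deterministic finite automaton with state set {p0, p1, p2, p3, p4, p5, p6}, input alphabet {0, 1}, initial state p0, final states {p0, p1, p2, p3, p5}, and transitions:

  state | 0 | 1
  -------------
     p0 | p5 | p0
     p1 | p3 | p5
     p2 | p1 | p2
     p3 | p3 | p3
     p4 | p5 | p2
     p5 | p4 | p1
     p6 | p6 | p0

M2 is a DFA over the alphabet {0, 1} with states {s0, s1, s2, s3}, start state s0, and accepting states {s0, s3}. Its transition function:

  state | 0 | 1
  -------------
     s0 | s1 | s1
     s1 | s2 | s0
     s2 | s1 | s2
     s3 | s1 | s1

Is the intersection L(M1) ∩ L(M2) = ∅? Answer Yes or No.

No

The empty string ε is accepted by both M1 and M2.
Hence L(M1) ∩ L(M2) ≠ ∅.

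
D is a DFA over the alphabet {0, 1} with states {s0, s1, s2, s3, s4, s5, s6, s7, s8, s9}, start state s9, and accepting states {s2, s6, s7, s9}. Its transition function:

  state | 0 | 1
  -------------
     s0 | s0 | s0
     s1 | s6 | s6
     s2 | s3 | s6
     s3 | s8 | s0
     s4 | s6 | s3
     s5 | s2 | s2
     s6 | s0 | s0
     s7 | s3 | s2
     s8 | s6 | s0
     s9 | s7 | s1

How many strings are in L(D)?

8

The useful subgraph on states {s1, s2, s3, s6, s7, s8, s9} is acyclic, so L(D) is finite; the longest accepting path visits 6 useful states, giving maximum string length 5.
Counting accepting paths from s9 by length: 1 of length 0, 1 of length 1, 3 of length 2, 1 of length 3, 1 of length 4, 1 of length 5. Total 8.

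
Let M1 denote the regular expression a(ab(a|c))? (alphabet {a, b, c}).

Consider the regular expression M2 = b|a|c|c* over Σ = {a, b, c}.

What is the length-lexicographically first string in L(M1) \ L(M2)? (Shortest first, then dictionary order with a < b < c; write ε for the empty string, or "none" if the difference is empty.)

The string aaba is accepted by M1 but not by M2.
No shorter string lies in the difference, and aaba is the lexicographically first length-4 string in L(M1) \ L(M2).

aaba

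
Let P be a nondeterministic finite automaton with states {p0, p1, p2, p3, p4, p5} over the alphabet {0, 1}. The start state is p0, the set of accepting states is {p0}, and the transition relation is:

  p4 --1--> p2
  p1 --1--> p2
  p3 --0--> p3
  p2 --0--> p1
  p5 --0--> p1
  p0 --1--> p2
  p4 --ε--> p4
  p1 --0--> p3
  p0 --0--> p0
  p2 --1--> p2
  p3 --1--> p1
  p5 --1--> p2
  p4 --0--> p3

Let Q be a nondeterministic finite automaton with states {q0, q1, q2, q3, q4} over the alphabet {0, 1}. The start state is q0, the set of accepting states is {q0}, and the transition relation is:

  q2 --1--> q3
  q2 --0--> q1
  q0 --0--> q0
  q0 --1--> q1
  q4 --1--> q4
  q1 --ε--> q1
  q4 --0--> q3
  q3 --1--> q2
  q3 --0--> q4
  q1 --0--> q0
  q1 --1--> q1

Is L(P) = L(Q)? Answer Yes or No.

The string 10 is accepted by Q but rejected by P.
So L(P) ≠ L(Q).

No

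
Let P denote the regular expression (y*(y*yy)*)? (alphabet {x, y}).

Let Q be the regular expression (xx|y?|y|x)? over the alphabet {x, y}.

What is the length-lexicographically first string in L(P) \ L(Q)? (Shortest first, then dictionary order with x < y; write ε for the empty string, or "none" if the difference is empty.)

The string yy is accepted by P but not by Q.
No shorter string lies in the difference, and yy is the lexicographically first length-2 string in L(P) \ L(Q).

yy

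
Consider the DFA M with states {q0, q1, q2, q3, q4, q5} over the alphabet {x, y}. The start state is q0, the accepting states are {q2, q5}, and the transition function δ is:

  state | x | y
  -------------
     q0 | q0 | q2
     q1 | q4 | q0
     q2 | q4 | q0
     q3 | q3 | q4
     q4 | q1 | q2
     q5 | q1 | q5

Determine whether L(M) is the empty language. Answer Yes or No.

No

The string y is accepted: the run q0 → q2 ends in the accepting state q2.
Since at least one string is accepted, L(M) is not empty.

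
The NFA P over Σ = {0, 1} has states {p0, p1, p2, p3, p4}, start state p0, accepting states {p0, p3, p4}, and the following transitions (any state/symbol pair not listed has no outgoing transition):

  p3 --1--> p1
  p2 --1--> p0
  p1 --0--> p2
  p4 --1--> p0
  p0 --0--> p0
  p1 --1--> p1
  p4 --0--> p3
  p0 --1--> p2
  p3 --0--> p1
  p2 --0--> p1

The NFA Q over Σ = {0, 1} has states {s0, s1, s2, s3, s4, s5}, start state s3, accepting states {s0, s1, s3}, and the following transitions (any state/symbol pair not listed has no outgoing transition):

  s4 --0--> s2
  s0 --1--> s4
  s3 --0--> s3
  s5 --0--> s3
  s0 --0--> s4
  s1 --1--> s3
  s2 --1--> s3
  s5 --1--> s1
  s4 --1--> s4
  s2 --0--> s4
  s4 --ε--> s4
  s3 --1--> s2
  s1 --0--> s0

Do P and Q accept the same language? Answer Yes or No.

Yes

Exploring the product automaton P × Q from the start pair (p0, s3), following both machines on each input symbol, reaches 3 state pairs: (p0, s3), (p2, s2), (p1, s4).
P accepts in {p0, p3, p4} and Q accepts in {s0, s1, s3}. In every reachable pair the two components are either both accepting — (p0, s3) — or both non-accepting, so no string is accepted by exactly one of the machines: L(P) \ L(Q) and L(Q) \ L(P) are both empty.
Hence every string is accepted by P iff it is accepted by Q, and the two languages coincide.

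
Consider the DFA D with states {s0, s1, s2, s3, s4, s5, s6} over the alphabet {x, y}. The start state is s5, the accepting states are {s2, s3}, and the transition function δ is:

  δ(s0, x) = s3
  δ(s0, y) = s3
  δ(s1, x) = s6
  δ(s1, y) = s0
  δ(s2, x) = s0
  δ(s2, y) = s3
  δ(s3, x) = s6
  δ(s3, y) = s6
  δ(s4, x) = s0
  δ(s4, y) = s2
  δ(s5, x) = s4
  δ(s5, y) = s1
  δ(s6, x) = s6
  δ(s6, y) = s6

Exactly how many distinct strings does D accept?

The useful subgraph on states {s0, s1, s2, s3, s4, s5} is acyclic, so L(D) is finite; the longest accepting path visits 5 useful states, giving maximum string length 4.
Counting accepting paths from s5 by length: 1 of length 2, 5 of length 3, 2 of length 4. Total 8.

8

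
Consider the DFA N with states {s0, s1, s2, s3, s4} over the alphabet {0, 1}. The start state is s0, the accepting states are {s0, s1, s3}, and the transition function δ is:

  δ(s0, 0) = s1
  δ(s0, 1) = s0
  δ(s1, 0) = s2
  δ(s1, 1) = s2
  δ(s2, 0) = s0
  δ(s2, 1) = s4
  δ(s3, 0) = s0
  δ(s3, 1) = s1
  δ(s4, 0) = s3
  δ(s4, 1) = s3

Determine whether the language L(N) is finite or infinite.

State s0 is reachable from the start and can reach an accepting state, and it lies on the cycle s0 → s0.
Traversing that cycle any number of times yields accepted strings of unbounded length, so the language is infinite.

infinite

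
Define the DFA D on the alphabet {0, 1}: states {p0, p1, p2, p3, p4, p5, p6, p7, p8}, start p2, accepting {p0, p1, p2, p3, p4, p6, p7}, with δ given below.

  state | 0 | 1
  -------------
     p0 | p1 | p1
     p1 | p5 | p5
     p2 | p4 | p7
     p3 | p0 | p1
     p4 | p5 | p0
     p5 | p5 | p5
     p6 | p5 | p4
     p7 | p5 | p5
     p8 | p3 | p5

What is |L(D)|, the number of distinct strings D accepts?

6

The useful subgraph on states {p0, p1, p2, p4, p7} is acyclic, so L(D) is finite; the longest accepting path visits 4 useful states, giving maximum string length 3.
Counting accepting paths from p2 by length: 1 of length 0, 2 of length 1, 1 of length 2, 2 of length 3. Total 6.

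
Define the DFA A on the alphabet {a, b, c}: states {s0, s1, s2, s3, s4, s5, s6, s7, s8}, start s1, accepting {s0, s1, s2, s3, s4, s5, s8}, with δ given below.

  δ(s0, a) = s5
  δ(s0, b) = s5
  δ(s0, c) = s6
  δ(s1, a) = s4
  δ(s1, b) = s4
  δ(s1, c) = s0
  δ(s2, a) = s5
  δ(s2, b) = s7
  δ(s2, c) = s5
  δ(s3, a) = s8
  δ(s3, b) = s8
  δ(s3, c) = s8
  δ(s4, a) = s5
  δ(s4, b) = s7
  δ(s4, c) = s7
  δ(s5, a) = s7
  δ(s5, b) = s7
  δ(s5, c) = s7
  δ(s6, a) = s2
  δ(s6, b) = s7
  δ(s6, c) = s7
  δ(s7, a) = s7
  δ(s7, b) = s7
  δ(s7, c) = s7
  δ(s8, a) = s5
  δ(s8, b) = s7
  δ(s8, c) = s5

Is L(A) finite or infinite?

The useful states (reachable from s1 and able to reach an accepting state) are {s0, s1, s2, s4, s5, s6}.
Restricted to these states the transition graph has no cycle, so every accepting path has bounded length and L is finite.

finite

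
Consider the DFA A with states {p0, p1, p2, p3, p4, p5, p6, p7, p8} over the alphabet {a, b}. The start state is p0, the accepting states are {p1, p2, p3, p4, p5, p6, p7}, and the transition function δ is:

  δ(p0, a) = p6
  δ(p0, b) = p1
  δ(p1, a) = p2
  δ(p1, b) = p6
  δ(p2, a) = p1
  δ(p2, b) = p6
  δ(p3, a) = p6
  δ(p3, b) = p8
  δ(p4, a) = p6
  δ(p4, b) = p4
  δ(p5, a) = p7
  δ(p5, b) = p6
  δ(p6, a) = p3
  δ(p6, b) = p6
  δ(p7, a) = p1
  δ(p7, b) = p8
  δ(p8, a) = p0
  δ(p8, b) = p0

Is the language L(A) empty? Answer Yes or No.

No

The string a is accepted: the run p0 → p6 ends in the accepting state p6.
Since at least one string is accepted, L(A) is not empty.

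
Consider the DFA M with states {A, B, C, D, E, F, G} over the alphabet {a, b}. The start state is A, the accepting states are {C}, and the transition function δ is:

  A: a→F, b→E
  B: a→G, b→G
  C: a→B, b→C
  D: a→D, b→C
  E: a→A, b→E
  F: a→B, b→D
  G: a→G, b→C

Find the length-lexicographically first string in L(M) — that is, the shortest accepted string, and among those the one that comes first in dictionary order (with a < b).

abb

A breadth-first search from A reaches an accepting state first via the path A → F → D → C on input abb.
No string of length < 3 is accepted (BFS exhausts all shorter strings without reaching an accepting state), and abb is the lexicographically least accepting string of length 3.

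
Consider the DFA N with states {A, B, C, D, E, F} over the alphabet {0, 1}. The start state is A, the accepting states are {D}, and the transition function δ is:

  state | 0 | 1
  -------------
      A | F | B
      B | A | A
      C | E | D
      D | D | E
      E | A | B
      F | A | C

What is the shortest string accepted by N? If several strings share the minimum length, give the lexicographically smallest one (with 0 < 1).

A breadth-first search from A reaches an accepting state first via the path A → F → C → D on input 011.
No string of length < 3 is accepted (BFS exhausts all shorter strings without reaching an accepting state), and 011 is the lexicographically least accepting string of length 3.

011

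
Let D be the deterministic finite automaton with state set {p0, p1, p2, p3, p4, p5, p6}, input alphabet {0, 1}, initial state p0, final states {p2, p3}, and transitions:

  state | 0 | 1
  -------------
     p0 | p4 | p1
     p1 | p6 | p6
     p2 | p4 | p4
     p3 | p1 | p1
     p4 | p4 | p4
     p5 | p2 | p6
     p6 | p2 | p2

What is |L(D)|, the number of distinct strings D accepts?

4

The useful subgraph on states {p0, p1, p2, p6} is acyclic, so L(D) is finite; the longest accepting path visits 4 useful states, giving maximum string length 3.
Counting accepting paths from p0 by length: 4 of length 3. Total 4.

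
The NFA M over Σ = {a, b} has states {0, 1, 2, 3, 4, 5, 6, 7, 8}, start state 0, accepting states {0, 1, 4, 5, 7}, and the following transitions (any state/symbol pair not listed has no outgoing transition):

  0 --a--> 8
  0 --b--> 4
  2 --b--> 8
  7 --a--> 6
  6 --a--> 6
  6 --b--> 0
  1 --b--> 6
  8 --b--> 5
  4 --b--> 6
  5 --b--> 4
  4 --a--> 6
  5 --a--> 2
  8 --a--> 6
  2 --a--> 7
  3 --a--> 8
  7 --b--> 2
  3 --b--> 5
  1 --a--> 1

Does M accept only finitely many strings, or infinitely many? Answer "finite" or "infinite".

State 8 is reachable from the start and can reach an accepting state, and it lies on the cycle 8 → 5 → 2 → 8.
Traversing that cycle any number of times yields accepted strings of unbounded length, so the language is infinite.

infinite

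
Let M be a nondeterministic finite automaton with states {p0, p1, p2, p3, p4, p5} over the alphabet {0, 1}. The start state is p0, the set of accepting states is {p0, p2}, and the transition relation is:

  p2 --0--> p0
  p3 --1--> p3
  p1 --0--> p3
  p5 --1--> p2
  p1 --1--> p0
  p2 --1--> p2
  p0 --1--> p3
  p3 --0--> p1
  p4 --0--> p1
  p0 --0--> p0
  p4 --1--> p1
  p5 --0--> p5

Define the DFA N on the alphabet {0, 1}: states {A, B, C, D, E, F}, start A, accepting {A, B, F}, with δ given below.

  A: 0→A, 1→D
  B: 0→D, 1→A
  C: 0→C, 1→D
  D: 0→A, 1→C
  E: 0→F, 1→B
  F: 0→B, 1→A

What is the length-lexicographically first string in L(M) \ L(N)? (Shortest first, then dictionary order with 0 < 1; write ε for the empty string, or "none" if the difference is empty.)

The string 101 is accepted by M but not by N.
No shorter string lies in the difference, and 101 is the lexicographically first length-3 string in L(M) \ L(N).

101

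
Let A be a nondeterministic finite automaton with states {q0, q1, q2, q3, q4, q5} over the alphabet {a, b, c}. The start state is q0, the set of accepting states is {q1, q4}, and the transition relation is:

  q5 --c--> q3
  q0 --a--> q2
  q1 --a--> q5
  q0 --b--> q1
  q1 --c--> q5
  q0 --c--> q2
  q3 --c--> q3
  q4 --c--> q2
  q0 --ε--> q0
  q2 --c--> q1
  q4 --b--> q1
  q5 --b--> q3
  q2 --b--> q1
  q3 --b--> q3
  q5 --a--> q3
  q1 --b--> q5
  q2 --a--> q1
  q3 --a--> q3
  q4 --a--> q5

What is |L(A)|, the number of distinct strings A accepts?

The useful subgraph on states {q0, q1, q2} is acyclic, so L(A) is finite; the longest accepting path visits 3 useful states, giving maximum string length 2.
Counting accepting paths from q0 by length: 1 of length 1, 6 of length 2. Total 7.

7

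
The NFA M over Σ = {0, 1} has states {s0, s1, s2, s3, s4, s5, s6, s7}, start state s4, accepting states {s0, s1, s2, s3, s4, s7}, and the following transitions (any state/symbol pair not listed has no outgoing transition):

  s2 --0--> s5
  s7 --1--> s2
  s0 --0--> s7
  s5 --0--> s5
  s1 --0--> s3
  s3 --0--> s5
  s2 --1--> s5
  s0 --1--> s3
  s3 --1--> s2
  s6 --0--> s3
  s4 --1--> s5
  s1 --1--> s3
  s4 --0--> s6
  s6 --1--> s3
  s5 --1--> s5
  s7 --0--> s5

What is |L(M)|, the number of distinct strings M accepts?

5

The useful subgraph on states {s2, s3, s4, s6} is acyclic, so L(M) is finite; the longest accepting path visits 4 useful states, giving maximum string length 3.
Counting accepting paths from s4 by length: 1 of length 0, 2 of length 2, 2 of length 3. Total 5.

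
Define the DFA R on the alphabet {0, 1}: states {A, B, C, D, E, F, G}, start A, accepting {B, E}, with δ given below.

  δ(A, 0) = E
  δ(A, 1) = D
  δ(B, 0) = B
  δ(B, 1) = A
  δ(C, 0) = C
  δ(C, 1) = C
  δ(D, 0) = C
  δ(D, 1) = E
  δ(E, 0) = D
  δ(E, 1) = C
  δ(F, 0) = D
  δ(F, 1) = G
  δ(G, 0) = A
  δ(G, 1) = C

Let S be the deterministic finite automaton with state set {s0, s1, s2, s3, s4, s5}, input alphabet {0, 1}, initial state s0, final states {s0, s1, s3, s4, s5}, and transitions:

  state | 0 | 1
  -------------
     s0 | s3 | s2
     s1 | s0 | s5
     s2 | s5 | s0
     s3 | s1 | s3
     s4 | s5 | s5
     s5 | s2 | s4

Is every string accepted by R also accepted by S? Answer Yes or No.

Exploring the product automaton R × S from the start pair (A, s0), following both machines on each input symbol, reaches 13 state pairs: (A, s0), (E, s3), (D, s2), (D, s1), (C, s3), (C, s5), (E, s0), (C, s0), (E, s5), (C, s1), (C, s2), (C, s4), (D, s3).
R accepts in {B, E} and S accepts in {s0, s1, s3, s4, s5}. The reachable pairs whose R-component is accepting are (E, s3), (E, s0), (E, s5); in each of them the S-component is accepting too, so the product for L(R) \ L(S) (R-component accepting, S-component rejecting) has no reachable accepting pair and the difference is empty.
Hence every string in L(R) is also in L(S).

Yes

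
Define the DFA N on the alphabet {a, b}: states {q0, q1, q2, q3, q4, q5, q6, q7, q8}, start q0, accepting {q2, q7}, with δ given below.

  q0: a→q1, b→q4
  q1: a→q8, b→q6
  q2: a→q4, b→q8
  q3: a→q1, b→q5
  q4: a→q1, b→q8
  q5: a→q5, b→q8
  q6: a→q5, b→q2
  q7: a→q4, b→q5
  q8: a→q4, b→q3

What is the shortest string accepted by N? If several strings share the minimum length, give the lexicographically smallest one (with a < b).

A breadth-first search from q0 reaches an accepting state first via the path q0 → q1 → q6 → q2 on input abb.
No string of length < 3 is accepted (BFS exhausts all shorter strings without reaching an accepting state), and abb is the lexicographically least accepting string of length 3.

abb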